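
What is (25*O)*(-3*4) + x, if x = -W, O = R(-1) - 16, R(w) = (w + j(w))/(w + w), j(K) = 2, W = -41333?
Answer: 46283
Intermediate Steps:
R(w) = (2 + w)/(2*w) (R(w) = (w + 2)/(w + w) = (2 + w)/((2*w)) = (2 + w)*(1/(2*w)) = (2 + w)/(2*w))
O = -33/2 (O = (½)*(2 - 1)/(-1) - 16 = (½)*(-1)*1 - 16 = -½ - 16 = -33/2 ≈ -16.500)
x = 41333 (x = -1*(-41333) = 41333)
(25*O)*(-3*4) + x = (25*(-33/2))*(-3*4) + 41333 = -825/2*(-12) + 41333 = 4950 + 41333 = 46283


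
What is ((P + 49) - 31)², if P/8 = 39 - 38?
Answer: 676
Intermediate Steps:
P = 8 (P = 8*(39 - 38) = 8*1 = 8)
((P + 49) - 31)² = ((8 + 49) - 31)² = (57 - 31)² = 26² = 676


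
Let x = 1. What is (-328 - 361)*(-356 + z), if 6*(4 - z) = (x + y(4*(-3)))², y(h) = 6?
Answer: 1488929/6 ≈ 2.4815e+5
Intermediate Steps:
z = -25/6 (z = 4 - (1 + 6)²/6 = 4 - ⅙*7² = 4 - ⅙*49 = 4 - 49/6 = -25/6 ≈ -4.1667)
(-328 - 361)*(-356 + z) = (-328 - 361)*(-356 - 25/6) = -689*(-2161/6) = 1488929/6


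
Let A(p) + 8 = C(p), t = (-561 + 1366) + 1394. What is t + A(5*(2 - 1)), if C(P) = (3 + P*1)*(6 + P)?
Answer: 2279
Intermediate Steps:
C(P) = (3 + P)*(6 + P)
t = 2199 (t = 805 + 1394 = 2199)
A(p) = 10 + p² + 9*p (A(p) = -8 + (18 + p² + 9*p) = 10 + p² + 9*p)
t + A(5*(2 - 1)) = 2199 + (10 + (5*(2 - 1))² + 9*(5*(2 - 1))) = 2199 + (10 + (5*1)² + 9*(5*1)) = 2199 + (10 + 5² + 9*5) = 2199 + (10 + 25 + 45) = 2199 + 80 = 2279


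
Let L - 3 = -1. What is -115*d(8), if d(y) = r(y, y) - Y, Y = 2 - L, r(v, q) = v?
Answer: -920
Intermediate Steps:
L = 2 (L = 3 - 1 = 2)
Y = 0 (Y = 2 - 1*2 = 2 - 2 = 0)
d(y) = y (d(y) = y - 1*0 = y + 0 = y)
-115*d(8) = -115*8 = -920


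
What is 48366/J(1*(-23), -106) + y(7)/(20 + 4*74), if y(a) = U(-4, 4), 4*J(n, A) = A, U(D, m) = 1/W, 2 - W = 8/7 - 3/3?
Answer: -397374685/217724 ≈ -1825.1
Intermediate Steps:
W = 13/7 (W = 2 - (8/7 - 3/3) = 2 - (8*(⅐) - 3*⅓) = 2 - (8/7 - 1) = 2 - 1*⅐ = 2 - ⅐ = 13/7 ≈ 1.8571)
U(D, m) = 7/13 (U(D, m) = 1/(13/7) = 7/13)
J(n, A) = A/4
y(a) = 7/13
48366/J(1*(-23), -106) + y(7)/(20 + 4*74) = 48366/(((¼)*(-106))) + 7/(13*(20 + 4*74)) = 48366/(-53/2) + 7/(13*(20 + 296)) = 48366*(-2/53) + (7/13)/316 = -96732/53 + (7/13)*(1/316) = -96732/53 + 7/4108 = -397374685/217724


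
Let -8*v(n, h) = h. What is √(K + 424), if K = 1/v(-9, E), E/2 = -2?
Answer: √426 ≈ 20.640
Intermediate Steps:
E = -4 (E = 2*(-2) = -4)
v(n, h) = -h/8
K = 2 (K = 1/(-⅛*(-4)) = 1/(½) = 2)
√(K + 424) = √(2 + 424) = √426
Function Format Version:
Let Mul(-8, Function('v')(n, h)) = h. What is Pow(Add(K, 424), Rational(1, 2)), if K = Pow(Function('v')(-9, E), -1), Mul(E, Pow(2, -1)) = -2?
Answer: Pow(426, Rational(1, 2)) ≈ 20.640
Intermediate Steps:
E = -4 (E = Mul(2, -2) = -4)
Function('v')(n, h) = Mul(Rational(-1, 8), h)
K = 2 (K = Pow(Mul(Rational(-1, 8), -4), -1) = Pow(Rational(1, 2), -1) = 2)
Pow(Add(K, 424), Rational(1, 2)) = Pow(Add(2, 424), Rational(1, 2)) = Pow(426, Rational(1, 2))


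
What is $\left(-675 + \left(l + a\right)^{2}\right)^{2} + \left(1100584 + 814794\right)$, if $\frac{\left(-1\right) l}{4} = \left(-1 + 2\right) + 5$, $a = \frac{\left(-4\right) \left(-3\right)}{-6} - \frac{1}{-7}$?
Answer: $\frac{4598921174}{2401} \approx 1.9154 \cdot 10^{6}$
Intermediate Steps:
$a = - \frac{13}{7}$ ($a = 12 \left(- \frac{1}{6}\right) - - \frac{1}{7} = -2 + \frac{1}{7} = - \frac{13}{7} \approx -1.8571$)
$l = -24$ ($l = - 4 \left(\left(-1 + 2\right) + 5\right) = - 4 \left(1 + 5\right) = \left(-4\right) 6 = -24$)
$\left(-675 + \left(l + a\right)^{2}\right)^{2} + \left(1100584 + 814794\right) = \left(-675 + \left(-24 - \frac{13}{7}\right)^{2}\right)^{2} + \left(1100584 + 814794\right) = \left(-675 + \left(- \frac{181}{7}\right)^{2}\right)^{2} + 1915378 = \left(-675 + \frac{32761}{49}\right)^{2} + 1915378 = \left(- \frac{314}{49}\right)^{2} + 1915378 = \frac{98596}{2401} + 1915378 = \frac{4598921174}{2401}$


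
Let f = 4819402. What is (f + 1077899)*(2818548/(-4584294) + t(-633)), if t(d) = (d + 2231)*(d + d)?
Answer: -3038532349821303030/254683 ≈ -1.1931e+13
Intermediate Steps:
t(d) = 2*d*(2231 + d) (t(d) = (2231 + d)*(2*d) = 2*d*(2231 + d))
(f + 1077899)*(2818548/(-4584294) + t(-633)) = (4819402 + 1077899)*(2818548/(-4584294) + 2*(-633)*(2231 - 633)) = 5897301*(2818548*(-1/4584294) + 2*(-633)*1598) = 5897301*(-156586/254683 - 2023068) = 5897301*(-515241184030/254683) = -3038532349821303030/254683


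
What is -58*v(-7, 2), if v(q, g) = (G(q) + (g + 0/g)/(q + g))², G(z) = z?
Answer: -79402/25 ≈ -3176.1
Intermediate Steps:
v(q, g) = (q + g/(g + q))² (v(q, g) = (q + (g + 0/g)/(q + g))² = (q + (g + 0)/(g + q))² = (q + g/(g + q))²)
-58*v(-7, 2) = -58*(2 + (-7)² + 2*(-7))²/(2 - 7)² = -58*(2 + 49 - 14)²/(-5)² = -58*37²/25 = -58*1369/25 = -79402/25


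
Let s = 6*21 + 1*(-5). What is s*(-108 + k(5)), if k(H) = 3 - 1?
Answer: -12826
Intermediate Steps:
k(H) = 2
s = 121 (s = 126 - 5 = 121)
s*(-108 + k(5)) = 121*(-108 + 2) = 121*(-106) = -12826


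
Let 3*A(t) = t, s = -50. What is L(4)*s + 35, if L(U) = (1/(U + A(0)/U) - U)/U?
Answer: 655/8 ≈ 81.875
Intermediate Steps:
A(t) = t/3
L(U) = (1/U - U)/U (L(U) = (1/(U + ((1/3)*0)/U) - U)/U = (1/(U + 0/U) - U)/U = (1/(U + 0) - U)/U = (1/U - U)/U)
L(4)*s + 35 = (-1 + 4**(-2))*(-50) + 35 = (-1 + 1/16)*(-50) + 35 = -15/16*(-50) + 35 = 375/8 + 35 = 655/8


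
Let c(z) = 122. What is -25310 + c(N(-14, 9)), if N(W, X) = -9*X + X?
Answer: -25188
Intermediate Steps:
N(W, X) = -8*X
-25310 + c(N(-14, 9)) = -25310 + 122 = -25188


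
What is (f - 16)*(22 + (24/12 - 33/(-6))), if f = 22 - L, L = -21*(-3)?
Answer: -3363/2 ≈ -1681.5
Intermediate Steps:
L = 63
f = -41 (f = 22 - 1*63 = 22 - 63 = -41)
(f - 16)*(22 + (24/12 - 33/(-6))) = (-41 - 16)*(22 + (24/12 - 33/(-6))) = -57*(22 + (24*(1/12) - 33*(-1/6))) = -57*(22 + (2 + 11/2)) = -57*(22 + 15/2) = -57*59/2 = -3363/2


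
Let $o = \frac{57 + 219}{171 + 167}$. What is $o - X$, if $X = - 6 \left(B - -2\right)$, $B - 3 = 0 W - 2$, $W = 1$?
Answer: $\frac{3180}{169} \approx 18.817$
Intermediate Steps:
$B = 1$ ($B = 3 + \left(0 \cdot 1 - 2\right) = 3 + \left(0 - 2\right) = 3 - 2 = 1$)
$o = \frac{138}{169}$ ($o = \frac{276}{338} = 276 \cdot \frac{1}{338} = \frac{138}{169} \approx 0.81657$)
$X = -18$ ($X = - 6 \left(1 - -2\right) = - 6 \left(1 + \left(-3 + 5\right)\right) = - 6 \left(1 + 2\right) = \left(-6\right) 3 = -18$)
$o - X = \frac{138}{169} - -18 = \frac{138}{169} + 18 = \frac{3180}{169}$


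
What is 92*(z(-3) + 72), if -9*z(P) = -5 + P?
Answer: 60352/9 ≈ 6705.8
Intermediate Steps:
z(P) = 5/9 - P/9 (z(P) = -(-5 + P)/9 = 5/9 - P/9)
92*(z(-3) + 72) = 92*((5/9 - 1/9*(-3)) + 72) = 92*((5/9 + 1/3) + 72) = 92*(8/9 + 72) = 92*(656/9) = 60352/9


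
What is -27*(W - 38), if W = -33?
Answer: 1917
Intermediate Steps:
-27*(W - 38) = -27*(-33 - 38) = -27*(-71) = 1917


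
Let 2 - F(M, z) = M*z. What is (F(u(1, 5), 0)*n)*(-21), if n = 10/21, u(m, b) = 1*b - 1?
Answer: -20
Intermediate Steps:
u(m, b) = -1 + b (u(m, b) = b - 1 = -1 + b)
n = 10/21 (n = 10*(1/21) = 10/21 ≈ 0.47619)
F(M, z) = 2 - M*z
(F(u(1, 5), 0)*n)*(-21) = ((2 - 1*(-1 + 5)*0)*(10/21))*(-21) = ((2 - 1*4*0)*(10/21))*(-21) = ((2 + 0)*(10/21))*(-21) = (2*(10/21))*(-21) = (20/21)*(-21) = -20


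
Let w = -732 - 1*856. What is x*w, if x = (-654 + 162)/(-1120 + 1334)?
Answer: 390648/107 ≈ 3650.9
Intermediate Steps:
w = -1588 (w = -732 - 856 = -1588)
x = -246/107 (x = -492/214 = -492*1/214 = -246/107 ≈ -2.2991)
x*w = -246/107*(-1588) = 390648/107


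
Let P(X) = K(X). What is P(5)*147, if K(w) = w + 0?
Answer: 735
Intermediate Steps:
K(w) = w
P(X) = X
P(5)*147 = 5*147 = 735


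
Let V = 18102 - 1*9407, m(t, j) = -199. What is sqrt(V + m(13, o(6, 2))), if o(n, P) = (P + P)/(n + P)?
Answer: 12*sqrt(59) ≈ 92.174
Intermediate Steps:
o(n, P) = 2*P/(P + n) (o(n, P) = (2*P)/(P + n) = 2*P/(P + n))
V = 8695 (V = 18102 - 9407 = 8695)
sqrt(V + m(13, o(6, 2))) = sqrt(8695 - 199) = sqrt(8496) = 12*sqrt(59)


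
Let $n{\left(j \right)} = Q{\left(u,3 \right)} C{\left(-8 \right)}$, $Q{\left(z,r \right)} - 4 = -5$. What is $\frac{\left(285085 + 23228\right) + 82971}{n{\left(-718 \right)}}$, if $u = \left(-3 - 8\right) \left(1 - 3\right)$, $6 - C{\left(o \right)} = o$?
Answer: $- \frac{195642}{7} \approx -27949.0$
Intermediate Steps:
$C{\left(o \right)} = 6 - o$
$u = 22$ ($u = \left(-3 - 8\right) \left(-2\right) = \left(-11\right) \left(-2\right) = 22$)
$Q{\left(z,r \right)} = -1$ ($Q{\left(z,r \right)} = 4 - 5 = -1$)
$n{\left(j \right)} = -14$ ($n{\left(j \right)} = - (6 - -8) = - (6 + 8) = \left(-1\right) 14 = -14$)
$\frac{\left(285085 + 23228\right) + 82971}{n{\left(-718 \right)}} = \frac{\left(285085 + 23228\right) + 82971}{-14} = \left(308313 + 82971\right) \left(- \frac{1}{14}\right) = 391284 \left(- \frac{1}{14}\right) = - \frac{195642}{7}$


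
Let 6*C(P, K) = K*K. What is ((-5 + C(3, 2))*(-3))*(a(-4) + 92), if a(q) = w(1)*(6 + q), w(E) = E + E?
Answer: 1248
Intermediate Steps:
w(E) = 2*E
C(P, K) = K²/6 (C(P, K) = (K*K)/6 = K²/6)
a(q) = 12 + 2*q (a(q) = (2*1)*(6 + q) = 2*(6 + q) = 12 + 2*q)
((-5 + C(3, 2))*(-3))*(a(-4) + 92) = ((-5 + (⅙)*2²)*(-3))*((12 + 2*(-4)) + 92) = ((-5 + (⅙)*4)*(-3))*((12 - 8) + 92) = ((-5 + ⅔)*(-3))*(4 + 92) = -13/3*(-3)*96 = 13*96 = 1248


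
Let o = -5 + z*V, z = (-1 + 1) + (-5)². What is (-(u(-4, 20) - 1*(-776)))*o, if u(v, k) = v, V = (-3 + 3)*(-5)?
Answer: 3860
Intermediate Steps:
z = 25 (z = 0 + 25 = 25)
V = 0 (V = 0*(-5) = 0)
o = -5 (o = -5 + 25*0 = -5 + 0 = -5)
(-(u(-4, 20) - 1*(-776)))*o = -(-4 - 1*(-776))*(-5) = -(-4 + 776)*(-5) = -1*772*(-5) = -772*(-5) = 3860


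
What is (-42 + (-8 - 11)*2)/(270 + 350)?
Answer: -4/31 ≈ -0.12903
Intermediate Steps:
(-42 + (-8 - 11)*2)/(270 + 350) = (-42 - 19*2)/620 = (-42 - 38)*(1/620) = -80*1/620 = -4/31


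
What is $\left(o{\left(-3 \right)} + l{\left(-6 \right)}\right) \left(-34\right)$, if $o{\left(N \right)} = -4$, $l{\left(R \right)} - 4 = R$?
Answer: $204$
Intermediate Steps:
$l{\left(R \right)} = 4 + R$
$\left(o{\left(-3 \right)} + l{\left(-6 \right)}\right) \left(-34\right) = \left(-4 + \left(4 - 6\right)\right) \left(-34\right) = \left(-4 - 2\right) \left(-34\right) = \left(-6\right) \left(-34\right) = 204$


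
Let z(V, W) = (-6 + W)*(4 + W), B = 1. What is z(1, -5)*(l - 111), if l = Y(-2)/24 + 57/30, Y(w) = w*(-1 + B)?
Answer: -12001/10 ≈ -1200.1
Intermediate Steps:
Y(w) = 0 (Y(w) = w*(-1 + 1) = w*0 = 0)
l = 19/10 (l = 0/24 + 57/30 = 0*(1/24) + 57*(1/30) = 0 + 19/10 = 19/10 ≈ 1.9000)
z(1, -5)*(l - 111) = (-24 + (-5)² - 2*(-5))*(19/10 - 111) = (-24 + 25 + 10)*(-1091/10) = 11*(-1091/10) = -12001/10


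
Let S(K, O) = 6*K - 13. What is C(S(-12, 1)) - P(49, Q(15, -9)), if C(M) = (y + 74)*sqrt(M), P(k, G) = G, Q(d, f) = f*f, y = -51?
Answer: -81 + 23*I*sqrt(85) ≈ -81.0 + 212.05*I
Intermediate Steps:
Q(d, f) = f**2
S(K, O) = -13 + 6*K
C(M) = 23*sqrt(M) (C(M) = (-51 + 74)*sqrt(M) = 23*sqrt(M))
C(S(-12, 1)) - P(49, Q(15, -9)) = 23*sqrt(-13 + 6*(-12)) - 1*(-9)**2 = 23*sqrt(-13 - 72) - 1*81 = 23*sqrt(-85) - 81 = 23*(I*sqrt(85)) - 81 = 23*I*sqrt(85) - 81 = -81 + 23*I*sqrt(85)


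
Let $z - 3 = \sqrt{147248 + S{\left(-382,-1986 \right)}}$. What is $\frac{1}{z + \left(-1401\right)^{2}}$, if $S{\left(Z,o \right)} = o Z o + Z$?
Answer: $\frac{981402}{1927053039211} - \frac{i \sqrt{1506536006}}{3854106078422} \approx 5.0928 \cdot 10^{-7} - 1.0071 \cdot 10^{-8} i$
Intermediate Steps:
$S{\left(Z,o \right)} = Z + Z o^{2}$ ($S{\left(Z,o \right)} = Z o o + Z = Z o^{2} + Z = Z + Z o^{2}$)
$z = 3 + i \sqrt{1506536006}$ ($z = 3 + \sqrt{147248 - 382 \left(1 + \left(-1986\right)^{2}\right)} = 3 + \sqrt{147248 - 382 \left(1 + 3944196\right)} = 3 + \sqrt{147248 - 1506683254} = 3 + \sqrt{-1506536006} = 3 + i \sqrt{1506536006} \approx 3.0 + 38814.0 i$)
$\frac{1}{z + \left(-1401\right)^{2}} = \frac{1}{\left(3 + i \sqrt{1506536006}\right) + \left(-1401\right)^{2}} = \frac{1}{\left(3 + i \sqrt{1506536006}\right) + 1962801} = \frac{1}{1962804 + i \sqrt{1506536006}}$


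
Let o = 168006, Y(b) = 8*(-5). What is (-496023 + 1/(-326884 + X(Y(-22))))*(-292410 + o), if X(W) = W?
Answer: 5043394864991553/81731 ≈ 6.1707e+10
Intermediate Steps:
Y(b) = -40
(-496023 + 1/(-326884 + X(Y(-22))))*(-292410 + o) = (-496023 + 1/(-326884 - 40))*(-292410 + 168006) = (-496023 + 1/(-326924))*(-124404) = (-496023 - 1/326924)*(-124404) = -162161823253/326924*(-124404) = 5043394864991553/81731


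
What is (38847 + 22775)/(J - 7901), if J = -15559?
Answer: -30811/11730 ≈ -2.6267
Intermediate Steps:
(38847 + 22775)/(J - 7901) = (38847 + 22775)/(-15559 - 7901) = 61622/(-23460) = 61622*(-1/23460) = -30811/11730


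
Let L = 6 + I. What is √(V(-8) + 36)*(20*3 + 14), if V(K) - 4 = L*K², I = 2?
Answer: 148*√138 ≈ 1738.6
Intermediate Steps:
L = 8 (L = 6 + 2 = 8)
V(K) = 4 + 8*K²
√(V(-8) + 36)*(20*3 + 14) = √((4 + 8*(-8)²) + 36)*(20*3 + 14) = √((4 + 8*64) + 36)*(60 + 14) = √((4 + 512) + 36)*74 = √(516 + 36)*74 = √552*74 = (2*√138)*74 = 148*√138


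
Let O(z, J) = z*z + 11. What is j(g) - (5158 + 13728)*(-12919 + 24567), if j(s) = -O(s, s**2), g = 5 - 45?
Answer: -219985739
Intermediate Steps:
g = -40
O(z, J) = 11 + z**2 (O(z, J) = z**2 + 11 = 11 + z**2)
j(s) = -11 - s**2 (j(s) = -(11 + s**2) = -11 - s**2)
j(g) - (5158 + 13728)*(-12919 + 24567) = (-11 - 1*(-40)**2) - (5158 + 13728)*(-12919 + 24567) = (-11 - 1*1600) - 18886*11648 = (-11 - 1600) - 1*219984128 = -1611 - 219984128 = -219985739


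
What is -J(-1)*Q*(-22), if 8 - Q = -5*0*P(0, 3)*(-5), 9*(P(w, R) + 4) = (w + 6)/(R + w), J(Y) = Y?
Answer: -176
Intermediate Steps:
P(w, R) = -4 + (6 + w)/(9*(R + w)) (P(w, R) = -4 + ((w + 6)/(R + w))/9 = -4 + ((6 + w)/(R + w))/9 = -4 + (6 + w)/(9*(R + w)))
Q = 8 (Q = 8 - (-5)*(0*((6 - 36*3 - 35*0)/(9*(3 + 0))))*(-5) = 8 - (-5)*(0*((⅑)*(6 - 108 + 0)/3))*(-5) = 8 - (-5)*(0*((⅑)*(⅓)*(-102)))*(-5) = 8 - (-5)*(0*(-34/9))*(-5) = 8 - (-5)*0*(-5) = 8 - (-5)*0 = 8 - 1*0 = 8 + 0 = 8)
-J(-1)*Q*(-22) = -(-1*8)*(-22) = -(-8)*(-22) = -1*176 = -176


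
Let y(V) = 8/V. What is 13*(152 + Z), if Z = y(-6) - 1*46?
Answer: 4082/3 ≈ 1360.7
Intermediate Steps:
Z = -142/3 (Z = 8/(-6) - 1*46 = 8*(-⅙) - 46 = -4/3 - 46 = -142/3 ≈ -47.333)
13*(152 + Z) = 13*(152 - 142/3) = 13*(314/3) = 4082/3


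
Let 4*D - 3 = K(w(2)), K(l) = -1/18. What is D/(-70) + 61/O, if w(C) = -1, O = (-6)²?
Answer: 943/560 ≈ 1.6839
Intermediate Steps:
O = 36
K(l) = -1/18 (K(l) = -1*1/18 = -1/18)
D = 53/72 (D = ¾ + (¼)*(-1/18) = ¾ - 1/72 = 53/72 ≈ 0.73611)
D/(-70) + 61/O = (53/72)/(-70) + 61/36 = (53/72)*(-1/70) + 61*(1/36) = -53/5040 + 61/36 = 943/560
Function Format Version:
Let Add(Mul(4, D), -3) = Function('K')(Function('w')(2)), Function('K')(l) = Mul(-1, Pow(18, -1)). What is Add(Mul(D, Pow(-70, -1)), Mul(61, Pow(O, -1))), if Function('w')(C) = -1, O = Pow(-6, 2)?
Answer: Rational(943, 560) ≈ 1.6839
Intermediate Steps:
O = 36
Function('K')(l) = Rational(-1, 18) (Function('K')(l) = Mul(-1, Rational(1, 18)) = Rational(-1, 18))
D = Rational(53, 72) (D = Add(Rational(3, 4), Mul(Rational(1, 4), Rational(-1, 18))) = Add(Rational(3, 4), Rational(-1, 72)) = Rational(53, 72) ≈ 0.73611)
Add(Mul(D, Pow(-70, -1)), Mul(61, Pow(O, -1))) = Add(Mul(Rational(53, 72), Pow(-70, -1)), Mul(61, Pow(36, -1))) = Add(Mul(Rational(53, 72), Rational(-1, 70)), Mul(61, Rational(1, 36))) = Add(Rational(-53, 5040), Rational(61, 36)) = Rational(943, 560)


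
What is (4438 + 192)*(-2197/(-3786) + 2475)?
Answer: 21697446305/1893 ≈ 1.1462e+7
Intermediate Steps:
(4438 + 192)*(-2197/(-3786) + 2475) = 4630*(-2197*(-1/3786) + 2475) = 4630*(2197/3786 + 2475) = 4630*(9372547/3786) = 21697446305/1893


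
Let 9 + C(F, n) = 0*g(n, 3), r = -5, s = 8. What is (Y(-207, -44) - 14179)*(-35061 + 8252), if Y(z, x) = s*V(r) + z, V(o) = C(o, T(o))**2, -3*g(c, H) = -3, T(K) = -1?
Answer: 368302042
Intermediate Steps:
g(c, H) = 1 (g(c, H) = -1/3*(-3) = 1)
C(F, n) = -9 (C(F, n) = -9 + 0*1 = -9 + 0 = -9)
V(o) = 81 (V(o) = (-9)**2 = 81)
Y(z, x) = 648 + z (Y(z, x) = 8*81 + z = 648 + z)
(Y(-207, -44) - 14179)*(-35061 + 8252) = ((648 - 207) - 14179)*(-35061 + 8252) = (441 - 14179)*(-26809) = -13738*(-26809) = 368302042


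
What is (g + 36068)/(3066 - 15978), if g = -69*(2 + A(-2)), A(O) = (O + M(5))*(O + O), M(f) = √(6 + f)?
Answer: -17689/6456 - 23*√11/1076 ≈ -2.8108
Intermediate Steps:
A(O) = 2*O*(O + √11) (A(O) = (O + √(6 + 5))*(O + O) = (O + √11)*(2*O) = 2*O*(O + √11))
g = -690 + 276*√11 (g = -69*(2 + 2*(-2)*(-2 + √11)) = -69*(2 + (8 - 4*√11)) = -69*(10 - 4*√11) = -690 + 276*√11 ≈ 225.39)
(g + 36068)/(3066 - 15978) = ((-690 + 276*√11) + 36068)/(3066 - 15978) = (35378 + 276*√11)/(-12912) = (35378 + 276*√11)*(-1/12912) = -17689/6456 - 23*√11/1076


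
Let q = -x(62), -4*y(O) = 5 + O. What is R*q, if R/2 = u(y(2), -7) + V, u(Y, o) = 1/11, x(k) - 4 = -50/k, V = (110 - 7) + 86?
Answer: -37440/31 ≈ -1207.7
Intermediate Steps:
y(O) = -5/4 - O/4 (y(O) = -(5 + O)/4 = -5/4 - O/4)
V = 189 (V = 103 + 86 = 189)
x(k) = 4 - 50/k
u(Y, o) = 1/11
R = 4160/11 (R = 2*(1/11 + 189) = 2*(2080/11) = 4160/11 ≈ 378.18)
q = -99/31 (q = -(4 - 50/62) = -(4 - 50*1/62) = -(4 - 25/31) = -1*99/31 = -99/31 ≈ -3.1936)
R*q = (4160/11)*(-99/31) = -37440/31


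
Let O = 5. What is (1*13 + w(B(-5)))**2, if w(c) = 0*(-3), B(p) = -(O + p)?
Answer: 169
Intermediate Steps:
B(p) = -5 - p (B(p) = -(5 + p) = -5 - p)
w(c) = 0
(1*13 + w(B(-5)))**2 = (1*13 + 0)**2 = (13 + 0)**2 = 13**2 = 169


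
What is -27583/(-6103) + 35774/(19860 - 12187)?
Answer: 429973081/46828319 ≈ 9.1819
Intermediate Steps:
-27583/(-6103) + 35774/(19860 - 12187) = -27583*(-1/6103) + 35774/7673 = 27583/6103 + 35774*(1/7673) = 27583/6103 + 35774/7673 = 429973081/46828319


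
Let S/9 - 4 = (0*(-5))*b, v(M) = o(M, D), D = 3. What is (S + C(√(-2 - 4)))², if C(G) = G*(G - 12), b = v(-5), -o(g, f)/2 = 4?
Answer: 36 - 720*I*√6 ≈ 36.0 - 1763.6*I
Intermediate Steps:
o(g, f) = -8 (o(g, f) = -2*4 = -8)
v(M) = -8
b = -8
S = 36 (S = 36 + 9*((0*(-5))*(-8)) = 36 + 9*(0*(-8)) = 36 + 9*0 = 36 + 0 = 36)
C(G) = G*(-12 + G)
(S + C(√(-2 - 4)))² = (36 + √(-2 - 4)*(-12 + √(-2 - 4)))² = (36 + √(-6)*(-12 + √(-6)))² = (36 + (I*√6)*(-12 + I*√6))² = (36 + I*√6*(-12 + I*√6))²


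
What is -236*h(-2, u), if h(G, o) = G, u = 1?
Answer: 472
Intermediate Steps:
-236*h(-2, u) = -236*(-2) = 472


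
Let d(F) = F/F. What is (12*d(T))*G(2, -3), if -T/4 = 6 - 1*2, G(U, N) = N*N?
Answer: 108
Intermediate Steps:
G(U, N) = N²
T = -16 (T = -4*(6 - 1*2) = -4*(6 - 2) = -4*4 = -16)
d(F) = 1
(12*d(T))*G(2, -3) = (12*1)*(-3)² = 12*9 = 108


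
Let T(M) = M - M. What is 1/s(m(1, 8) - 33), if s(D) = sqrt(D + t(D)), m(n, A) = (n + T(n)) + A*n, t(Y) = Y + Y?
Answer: -I*sqrt(2)/12 ≈ -0.11785*I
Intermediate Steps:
T(M) = 0
t(Y) = 2*Y
m(n, A) = n + A*n (m(n, A) = (n + 0) + A*n = n + A*n)
s(D) = sqrt(3)*sqrt(D) (s(D) = sqrt(D + 2*D) = sqrt(3*D) = sqrt(3)*sqrt(D))
1/s(m(1, 8) - 33) = 1/(sqrt(3)*sqrt(1*(1 + 8) - 33)) = 1/(sqrt(3)*sqrt(1*9 - 33)) = 1/(sqrt(3)*sqrt(9 - 33)) = 1/(sqrt(3)*sqrt(-24)) = 1/(sqrt(3)*(2*I*sqrt(6))) = 1/(6*I*sqrt(2)) = -I*sqrt(2)/12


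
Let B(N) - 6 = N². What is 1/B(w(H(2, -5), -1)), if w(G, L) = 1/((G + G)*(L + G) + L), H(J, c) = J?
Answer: 9/55 ≈ 0.16364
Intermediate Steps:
w(G, L) = 1/(L + 2*G*(G + L)) (w(G, L) = 1/((2*G)*(G + L) + L) = 1/(2*G*(G + L) + L) = 1/(L + 2*G*(G + L)))
B(N) = 6 + N²
1/B(w(H(2, -5), -1)) = 1/(6 + (1/(-1 + 2*2² + 2*2*(-1)))²) = 1/(6 + (1/(-1 + 2*4 - 4))²) = 1/(6 + (1/(-1 + 8 - 4))²) = 1/(6 + (1/3)²) = 1/(6 + (⅓)²) = 1/(6 + ⅑) = 1/(55/9) = 9/55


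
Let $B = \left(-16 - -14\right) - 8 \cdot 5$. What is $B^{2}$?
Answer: $1764$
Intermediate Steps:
$B = -42$ ($B = \left(-16 + 14\right) - 40 = -2 - 40 = -42$)
$B^{2} = \left(-42\right)^{2} = 1764$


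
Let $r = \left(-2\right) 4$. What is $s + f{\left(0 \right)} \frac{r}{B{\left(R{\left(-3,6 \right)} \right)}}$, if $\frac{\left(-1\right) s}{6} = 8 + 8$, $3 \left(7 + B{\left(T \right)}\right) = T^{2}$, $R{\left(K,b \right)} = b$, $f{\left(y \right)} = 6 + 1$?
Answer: $- \frac{536}{5} \approx -107.2$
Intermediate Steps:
$f{\left(y \right)} = 7$
$r = -8$
$B{\left(T \right)} = -7 + \frac{T^{2}}{3}$
$s = -96$ ($s = - 6 \left(8 + 8\right) = \left(-6\right) 16 = -96$)
$s + f{\left(0 \right)} \frac{r}{B{\left(R{\left(-3,6 \right)} \right)}} = -96 + 7 \left(- \frac{8}{-7 + \frac{6^{2}}{3}}\right) = -96 + 7 \left(- \frac{8}{-7 + \frac{1}{3} \cdot 36}\right) = -96 + 7 \left(- \frac{8}{-7 + 12}\right) = -96 + 7 \left(- \frac{8}{5}\right) = -96 - \frac{56}{5} = - \frac{536}{5}$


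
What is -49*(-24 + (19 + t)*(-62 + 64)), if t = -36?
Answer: 2842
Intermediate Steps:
-49*(-24 + (19 + t)*(-62 + 64)) = -49*(-24 + (19 - 36)*(-62 + 64)) = -49*(-24 - 17*2) = -49*(-24 - 34) = -49*(-58) = 2842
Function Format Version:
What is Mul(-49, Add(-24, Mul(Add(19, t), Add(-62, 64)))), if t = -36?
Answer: 2842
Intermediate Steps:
Mul(-49, Add(-24, Mul(Add(19, t), Add(-62, 64)))) = Mul(-49, Add(-24, Mul(Add(19, -36), Add(-62, 64)))) = Mul(-49, Add(-24, Mul(-17, 2))) = Mul(-49, Add(-24, -34)) = Mul(-49, -58) = 2842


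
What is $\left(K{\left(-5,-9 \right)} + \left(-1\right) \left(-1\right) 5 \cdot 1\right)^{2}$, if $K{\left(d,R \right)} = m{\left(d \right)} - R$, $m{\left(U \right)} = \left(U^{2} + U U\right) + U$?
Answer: $3481$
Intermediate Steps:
$m{\left(U \right)} = U + 2 U^{2}$ ($m{\left(U \right)} = \left(U^{2} + U^{2}\right) + U = 2 U^{2} + U = U + 2 U^{2}$)
$K{\left(d,R \right)} = - R + d \left(1 + 2 d\right)$ ($K{\left(d,R \right)} = d \left(1 + 2 d\right) - R = - R + d \left(1 + 2 d\right)$)
$\left(K{\left(-5,-9 \right)} + \left(-1\right) \left(-1\right) 5 \cdot 1\right)^{2} = \left(\left(\left(-1\right) \left(-9\right) - 5 \left(1 + 2 \left(-5\right)\right)\right) + \left(-1\right) \left(-1\right) 5 \cdot 1\right)^{2} = \left(\left(9 - 5 \left(1 - 10\right)\right) + 1 \cdot 5 \cdot 1\right)^{2} = \left(\left(9 - -45\right) + 5 \cdot 1\right)^{2} = \left(\left(9 + 45\right) + 5\right)^{2} = \left(54 + 5\right)^{2} = 59^{2} = 3481$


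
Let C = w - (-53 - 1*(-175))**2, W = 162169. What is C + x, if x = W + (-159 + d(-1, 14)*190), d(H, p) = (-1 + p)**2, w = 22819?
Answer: 202055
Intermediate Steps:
x = 194120 (x = 162169 + (-159 + (-1 + 14)**2*190) = 162169 + (-159 + 13**2*190) = 162169 + (-159 + 169*190) = 162169 + (-159 + 32110) = 162169 + 31951 = 194120)
C = 7935 (C = 22819 - (-53 - 1*(-175))**2 = 22819 - (-53 + 175)**2 = 22819 - 1*122**2 = 22819 - 1*14884 = 22819 - 14884 = 7935)
C + x = 7935 + 194120 = 202055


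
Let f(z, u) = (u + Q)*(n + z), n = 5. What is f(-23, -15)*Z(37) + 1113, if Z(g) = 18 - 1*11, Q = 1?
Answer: 2877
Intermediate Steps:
Z(g) = 7 (Z(g) = 18 - 11 = 7)
f(z, u) = (1 + u)*(5 + z) (f(z, u) = (u + 1)*(5 + z) = (1 + u)*(5 + z))
f(-23, -15)*Z(37) + 1113 = (5 - 23 + 5*(-15) - 15*(-23))*7 + 1113 = (5 - 23 - 75 + 345)*7 + 1113 = 252*7 + 1113 = 1764 + 1113 = 2877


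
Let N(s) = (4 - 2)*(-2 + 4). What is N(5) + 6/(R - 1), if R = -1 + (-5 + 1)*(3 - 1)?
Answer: 17/5 ≈ 3.4000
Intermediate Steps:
N(s) = 4 (N(s) = 2*2 = 4)
R = -9 (R = -1 - 4*2 = -1 - 8 = -9)
N(5) + 6/(R - 1) = 4 + 6/(-9 - 1) = 4 + 6/(-10) = 4 - ⅒*6 = 4 - ⅗ = 17/5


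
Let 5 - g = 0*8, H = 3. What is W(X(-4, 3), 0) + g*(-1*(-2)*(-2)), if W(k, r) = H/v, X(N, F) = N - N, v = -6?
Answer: -41/2 ≈ -20.500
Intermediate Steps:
g = 5 (g = 5 - 0*8 = 5 - 1*0 = 5 + 0 = 5)
X(N, F) = 0
W(k, r) = -1/2 (W(k, r) = 3/(-6) = 3*(-1/6) = -1/2)
W(X(-4, 3), 0) + g*(-1*(-2)*(-2)) = -1/2 + 5*(-1*(-2)*(-2)) = -1/2 + 5*(2*(-2)) = -1/2 + 5*(-4) = -1/2 - 20 = -41/2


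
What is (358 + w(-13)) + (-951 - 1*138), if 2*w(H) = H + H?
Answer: -744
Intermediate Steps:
w(H) = H (w(H) = (H + H)/2 = (2*H)/2 = H)
(358 + w(-13)) + (-951 - 1*138) = (358 - 13) + (-951 - 1*138) = 345 + (-951 - 138) = 345 - 1089 = -744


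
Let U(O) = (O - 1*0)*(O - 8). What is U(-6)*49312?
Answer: 4142208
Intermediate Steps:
U(O) = O*(-8 + O) (U(O) = (O + 0)*(-8 + O) = O*(-8 + O))
U(-6)*49312 = -6*(-8 - 6)*49312 = -6*(-14)*49312 = 84*49312 = 4142208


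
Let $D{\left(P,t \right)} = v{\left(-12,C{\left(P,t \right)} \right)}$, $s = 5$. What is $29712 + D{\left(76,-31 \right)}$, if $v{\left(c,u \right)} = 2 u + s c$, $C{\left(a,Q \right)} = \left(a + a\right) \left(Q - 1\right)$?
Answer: $19924$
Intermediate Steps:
$C{\left(a,Q \right)} = 2 a \left(-1 + Q\right)$
$v{\left(c,u \right)} = 2 u + 5 c$
$D{\left(P,t \right)} = -60 + 4 P \left(-1 + t\right)$ ($D{\left(P,t \right)} = 2 \cdot 2 P \left(-1 + t\right) + 5 \left(-12\right) = 4 P \left(-1 + t\right) - 60 = -60 + 4 P \left(-1 + t\right)$)
$29712 + D{\left(76,-31 \right)} = 29712 + \left(-60 + 4 \cdot 76 \left(-1 - 31\right)\right) = 29712 + \left(-60 + 4 \cdot 76 \left(-32\right)\right) = 29712 - 9788 = 19924$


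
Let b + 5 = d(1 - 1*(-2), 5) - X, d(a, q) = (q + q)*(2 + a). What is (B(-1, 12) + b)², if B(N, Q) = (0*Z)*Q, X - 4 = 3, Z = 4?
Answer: 1444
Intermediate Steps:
X = 7 (X = 4 + 3 = 7)
d(a, q) = 2*q*(2 + a) (d(a, q) = (2*q)*(2 + a) = 2*q*(2 + a))
B(N, Q) = 0 (B(N, Q) = (0*4)*Q = 0*Q = 0)
b = 38 (b = -5 + (2*5*(2 + (1 - 1*(-2))) - 1*7) = -5 + (2*5*(2 + (1 + 2)) - 7) = -5 + (2*5*(2 + 3) - 7) = -5 + (2*5*5 - 7) = -5 + (50 - 7) = -5 + 43 = 38)
(B(-1, 12) + b)² = (0 + 38)² = 38² = 1444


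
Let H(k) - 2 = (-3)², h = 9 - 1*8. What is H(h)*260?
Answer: 2860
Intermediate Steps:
h = 1 (h = 9 - 8 = 1)
H(k) = 11 (H(k) = 2 + (-3)² = 2 + 9 = 11)
H(h)*260 = 11*260 = 2860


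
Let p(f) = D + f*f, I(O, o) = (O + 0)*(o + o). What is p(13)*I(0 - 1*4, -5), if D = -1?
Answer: 6720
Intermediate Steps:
I(O, o) = 2*O*o (I(O, o) = O*(2*o) = 2*O*o)
p(f) = -1 + f² (p(f) = -1 + f*f = -1 + f²)
p(13)*I(0 - 1*4, -5) = (-1 + 13²)*(2*(0 - 1*4)*(-5)) = (-1 + 169)*(2*(0 - 4)*(-5)) = 168*(2*(-4)*(-5)) = 168*40 = 6720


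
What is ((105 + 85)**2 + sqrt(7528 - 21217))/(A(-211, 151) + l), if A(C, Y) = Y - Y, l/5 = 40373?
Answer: 7220/40373 + 117*I/201865 ≈ 0.17883 + 0.0005796*I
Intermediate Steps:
l = 201865 (l = 5*40373 = 201865)
A(C, Y) = 0
((105 + 85)**2 + sqrt(7528 - 21217))/(A(-211, 151) + l) = ((105 + 85)**2 + sqrt(7528 - 21217))/(0 + 201865) = (190**2 + sqrt(-13689))/201865 = (36100 + 117*I)*(1/201865) = 7220/40373 + 117*I/201865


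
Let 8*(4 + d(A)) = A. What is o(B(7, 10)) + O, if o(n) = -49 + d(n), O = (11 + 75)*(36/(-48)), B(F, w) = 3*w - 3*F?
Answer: -931/8 ≈ -116.38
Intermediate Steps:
d(A) = -4 + A/8
B(F, w) = -3*F + 3*w
O = -129/2 (O = 86*(36*(-1/48)) = 86*(-3/4) = -129/2 ≈ -64.500)
o(n) = -53 + n/8 (o(n) = -49 + (-4 + n/8) = -53 + n/8)
o(B(7, 10)) + O = (-53 + (-3*7 + 3*10)/8) - 129/2 = (-53 + (-21 + 30)/8) - 129/2 = (-53 + (1/8)*9) - 129/2 = (-53 + 9/8) - 129/2 = -415/8 - 129/2 = -931/8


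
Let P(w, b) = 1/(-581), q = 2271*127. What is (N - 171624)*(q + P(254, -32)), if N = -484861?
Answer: -110007372639860/581 ≈ -1.8934e+11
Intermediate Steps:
q = 288417
P(w, b) = -1/581
(N - 171624)*(q + P(254, -32)) = (-484861 - 171624)*(288417 - 1/581) = -656485*167570276/581 = -110007372639860/581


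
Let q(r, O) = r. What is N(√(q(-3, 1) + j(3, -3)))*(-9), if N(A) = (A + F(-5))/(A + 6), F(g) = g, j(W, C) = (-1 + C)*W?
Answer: 45/17 - 33*I*√15/17 ≈ 2.6471 - 7.5181*I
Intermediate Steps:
j(W, C) = W*(-1 + C)
N(A) = (-5 + A)/(6 + A) (N(A) = (A - 5)/(A + 6) = (-5 + A)/(6 + A))
N(√(q(-3, 1) + j(3, -3)))*(-9) = ((-5 + √(-3 + 3*(-1 - 3)))/(6 + √(-3 + 3*(-1 - 3))))*(-9) = ((-5 + √(-3 + 3*(-4)))/(6 + √(-3 + 3*(-4))))*(-9) = ((-5 + √(-3 - 12))/(6 + √(-3 - 12)))*(-9) = ((-5 + √(-15))/(6 + √(-15)))*(-9) = ((-5 + I*√15)/(6 + I*√15))*(-9) = -9*(-5 + I*√15)/(6 + I*√15)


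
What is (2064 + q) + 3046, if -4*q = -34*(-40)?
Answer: 4770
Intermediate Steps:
q = -340 (q = -(-17)*(-40)/2 = -¼*1360 = -340)
(2064 + q) + 3046 = (2064 - 340) + 3046 = 1724 + 3046 = 4770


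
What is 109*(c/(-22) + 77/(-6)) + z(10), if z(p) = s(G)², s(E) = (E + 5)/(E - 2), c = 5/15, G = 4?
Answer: -182191/132 ≈ -1380.2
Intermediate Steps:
c = ⅓ (c = 5*(1/15) = ⅓ ≈ 0.33333)
s(E) = (5 + E)/(-2 + E)
z(p) = 81/4 (z(p) = ((5 + 4)/(-2 + 4))² = (9/2)² = 81/4)
109*(c/(-22) + 77/(-6)) + z(10) = 109*((⅓)/(-22) + 77/(-6)) + 81/4 = 109*((⅓)*(-1/22) + 77*(-⅙)) + 81/4 = 109*(-1/66 - 77/6) + 81/4 = 109*(-424/33) + 81/4 = -46216/33 + 81/4 = -182191/132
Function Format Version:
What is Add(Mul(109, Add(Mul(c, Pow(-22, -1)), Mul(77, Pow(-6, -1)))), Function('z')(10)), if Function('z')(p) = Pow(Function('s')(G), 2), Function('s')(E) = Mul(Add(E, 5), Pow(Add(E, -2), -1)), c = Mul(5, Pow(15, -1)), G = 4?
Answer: Rational(-182191, 132) ≈ -1380.2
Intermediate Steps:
c = Rational(1, 3) (c = Mul(5, Rational(1, 15)) = Rational(1, 3) ≈ 0.33333)
Function('s')(E) = Mul(Pow(Add(-2, E), -1), Add(5, E)) (Function('s')(E) = Mul(Add(5, E), Pow(Add(-2, E), -1)) = Mul(Pow(Add(-2, E), -1), Add(5, E)))
Function('z')(p) = Rational(81, 4) (Function('z')(p) = Pow(Mul(Pow(Add(-2, 4), -1), Add(5, 4)), 2) = Pow(Mul(Pow(2, -1), 9), 2) = Pow(Mul(Rational(1, 2), 9), 2) = Pow(Rational(9, 2), 2) = Rational(81, 4))
Add(Mul(109, Add(Mul(c, Pow(-22, -1)), Mul(77, Pow(-6, -1)))), Function('z')(10)) = Add(Mul(109, Add(Mul(Rational(1, 3), Pow(-22, -1)), Mul(77, Pow(-6, -1)))), Rational(81, 4)) = Add(Mul(109, Add(Mul(Rational(1, 3), Rational(-1, 22)), Mul(77, Rational(-1, 6)))), Rational(81, 4)) = Add(Mul(109, Add(Rational(-1, 66), Rational(-77, 6))), Rational(81, 4)) = Add(Mul(109, Rational(-424, 33)), Rational(81, 4)) = Add(Rational(-46216, 33), Rational(81, 4)) = Rational(-182191, 132)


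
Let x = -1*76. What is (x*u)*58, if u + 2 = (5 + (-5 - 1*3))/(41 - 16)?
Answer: 233624/25 ≈ 9345.0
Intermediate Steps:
u = -53/25 (u = -2 + (5 + (-5 - 1*3))/(41 - 16) = -2 + (5 + (-5 - 3))/25 = -2 + (5 - 8)*(1/25) = -2 - 3*1/25 = -2 - 3/25 = -53/25 ≈ -2.1200)
x = -76
(x*u)*58 = -76*(-53/25)*58 = (4028/25)*58 = 233624/25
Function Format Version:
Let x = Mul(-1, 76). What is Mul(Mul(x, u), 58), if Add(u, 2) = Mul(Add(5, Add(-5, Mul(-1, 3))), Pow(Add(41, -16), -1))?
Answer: Rational(233624, 25) ≈ 9345.0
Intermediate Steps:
u = Rational(-53, 25) (u = Add(-2, Mul(Add(5, Add(-5, Mul(-1, 3))), Pow(Add(41, -16), -1))) = Add(-2, Mul(Add(5, Add(-5, -3)), Pow(25, -1))) = Add(-2, Mul(Add(5, -8), Rational(1, 25))) = Add(-2, Mul(-3, Rational(1, 25))) = Add(-2, Rational(-3, 25)) = Rational(-53, 25) ≈ -2.1200)
x = -76
Mul(Mul(x, u), 58) = Mul(Mul(-76, Rational(-53, 25)), 58) = Mul(Rational(4028, 25), 58) = Rational(233624, 25)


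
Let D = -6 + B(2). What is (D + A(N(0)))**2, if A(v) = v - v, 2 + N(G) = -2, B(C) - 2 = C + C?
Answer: 0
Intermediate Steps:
B(C) = 2 + 2*C (B(C) = 2 + (C + C) = 2 + 2*C)
N(G) = -4 (N(G) = -2 - 2 = -4)
A(v) = 0
D = 0 (D = -6 + (2 + 2*2) = -6 + (2 + 4) = -6 + 6 = 0)
(D + A(N(0)))**2 = (0 + 0)**2 = 0**2 = 0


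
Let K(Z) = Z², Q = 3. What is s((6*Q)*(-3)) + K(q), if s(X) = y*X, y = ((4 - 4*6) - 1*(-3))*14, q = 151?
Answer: 35653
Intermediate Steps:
y = -238 (y = ((4 - 24) + 3)*14 = (-20 + 3)*14 = -17*14 = -238)
s(X) = -238*X
s((6*Q)*(-3)) + K(q) = -238*6*3*(-3) + 151² = -4284*(-3) + 22801 = -238*(-54) + 22801 = 12852 + 22801 = 35653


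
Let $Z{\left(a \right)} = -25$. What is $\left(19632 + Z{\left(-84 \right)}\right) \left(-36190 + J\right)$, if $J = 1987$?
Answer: $-670618221$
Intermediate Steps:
$\left(19632 + Z{\left(-84 \right)}\right) \left(-36190 + J\right) = \left(19632 - 25\right) \left(-36190 + 1987\right) = 19607 \left(-34203\right) = -670618221$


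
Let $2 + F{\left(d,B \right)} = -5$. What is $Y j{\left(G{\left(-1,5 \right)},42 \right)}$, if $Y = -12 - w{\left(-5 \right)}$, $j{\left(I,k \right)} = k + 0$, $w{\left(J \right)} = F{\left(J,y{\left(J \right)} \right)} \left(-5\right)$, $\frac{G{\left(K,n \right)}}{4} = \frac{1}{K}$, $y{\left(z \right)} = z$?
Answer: $-1974$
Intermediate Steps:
$G{\left(K,n \right)} = \frac{4}{K}$
$F{\left(d,B \right)} = -7$ ($F{\left(d,B \right)} = -2 - 5 = -7$)
$w{\left(J \right)} = 35$ ($w{\left(J \right)} = \left(-7\right) \left(-5\right) = 35$)
$j{\left(I,k \right)} = k$
$Y = -47$ ($Y = -12 - 35 = -47$)
$Y j{\left(G{\left(-1,5 \right)},42 \right)} = \left(-47\right) 42 = -1974$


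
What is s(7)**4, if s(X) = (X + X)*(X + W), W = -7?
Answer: 0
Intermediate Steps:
s(X) = 2*X*(-7 + X) (s(X) = (X + X)*(X - 7) = (2*X)*(-7 + X) = 2*X*(-7 + X))
s(7)**4 = (2*7*(-7 + 7))**4 = (2*7*0)**4 = 0**4 = 0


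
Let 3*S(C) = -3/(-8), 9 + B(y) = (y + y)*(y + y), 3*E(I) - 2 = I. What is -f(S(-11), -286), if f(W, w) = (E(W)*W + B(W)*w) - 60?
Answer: -479273/192 ≈ -2496.2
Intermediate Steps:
E(I) = ⅔ + I/3
B(y) = -9 + 4*y² (B(y) = -9 + (y + y)*(y + y) = -9 + (2*y)*(2*y) = -9 + 4*y²)
S(C) = ⅛ (S(C) = (-3/(-8))/3 = (-3*(-⅛))/3 = (⅓)*(3/8) = ⅛)
f(W, w) = -60 + W*(⅔ + W/3) + w*(-9 + 4*W²) (f(W, w) = ((⅔ + W/3)*W + (-9 + 4*W²)*w) - 60 = (W*(⅔ + W/3) + w*(-9 + 4*W²)) - 60 = -60 + W*(⅔ + W/3) + w*(-9 + 4*W²))
-f(S(-11), -286) = -(-60 - 286*(-9 + 4*(⅛)²) + (⅓)*(⅛)*(2 + ⅛)) = -(-60 - 286*(-9 + 4*(1/64)) + (⅓)*(⅛)*(17/8)) = -(-60 - 286*(-9 + 1/16) + 17/192) = -(-60 - 286*(-143/16) + 17/192) = -(-60 + 20449/8 + 17/192) = -1*479273/192 = -479273/192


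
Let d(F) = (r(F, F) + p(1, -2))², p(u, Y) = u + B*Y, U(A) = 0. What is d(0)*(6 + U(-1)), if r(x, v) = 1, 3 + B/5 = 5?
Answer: 1944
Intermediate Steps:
B = 10 (B = -15 + 5*5 = -15 + 25 = 10)
p(u, Y) = u + 10*Y
d(F) = 324 (d(F) = (1 + (1 + 10*(-2)))² = (1 + (1 - 20))² = (1 - 19)² = (-18)² = 324)
d(0)*(6 + U(-1)) = 324*(6 + 0) = 324*6 = 1944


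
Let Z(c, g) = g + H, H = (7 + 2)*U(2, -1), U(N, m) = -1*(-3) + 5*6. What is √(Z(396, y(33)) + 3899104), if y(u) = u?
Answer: √3899434 ≈ 1974.7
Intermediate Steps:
U(N, m) = 33 (U(N, m) = 3 + 30 = 33)
H = 297 (H = (7 + 2)*33 = 9*33 = 297)
Z(c, g) = 297 + g (Z(c, g) = g + 297 = 297 + g)
√(Z(396, y(33)) + 3899104) = √((297 + 33) + 3899104) = √(330 + 3899104) = √3899434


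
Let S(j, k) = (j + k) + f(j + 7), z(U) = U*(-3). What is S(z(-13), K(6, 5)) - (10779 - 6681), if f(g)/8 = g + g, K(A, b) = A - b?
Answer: -3322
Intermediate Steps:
z(U) = -3*U
f(g) = 16*g (f(g) = 8*(g + g) = 8*(2*g) = 16*g)
S(j, k) = 112 + k + 17*j (S(j, k) = (j + k) + 16*(j + 7) = (j + k) + 16*(7 + j) = (j + k) + (112 + 16*j) = 112 + k + 17*j)
S(z(-13), K(6, 5)) - (10779 - 6681) = (112 + (6 - 1*5) + 17*(-3*(-13))) - (10779 - 6681) = (112 + (6 - 5) + 17*39) - 1*4098 = (112 + 1 + 663) - 4098 = 776 - 4098 = -3322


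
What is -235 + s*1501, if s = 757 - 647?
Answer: 164875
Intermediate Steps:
s = 110
-235 + s*1501 = -235 + 110*1501 = -235 + 165110 = 164875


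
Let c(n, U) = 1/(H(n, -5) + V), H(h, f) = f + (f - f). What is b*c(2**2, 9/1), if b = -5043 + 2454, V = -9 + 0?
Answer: 2589/14 ≈ 184.93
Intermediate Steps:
H(h, f) = f (H(h, f) = f + 0 = f)
V = -9
b = -2589
c(n, U) = -1/14 (c(n, U) = 1/(-5 - 9) = 1/(-14) = -1/14)
b*c(2**2, 9/1) = -2589*(-1/14) = 2589/14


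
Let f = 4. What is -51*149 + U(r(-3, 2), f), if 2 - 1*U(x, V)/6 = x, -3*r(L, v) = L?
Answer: -7593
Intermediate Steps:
r(L, v) = -L/3
U(x, V) = 12 - 6*x
-51*149 + U(r(-3, 2), f) = -51*149 + (12 - (-2)*(-3)) = -7599 + (12 - 6*1) = -7599 + (12 - 6) = -7599 + 6 = -7593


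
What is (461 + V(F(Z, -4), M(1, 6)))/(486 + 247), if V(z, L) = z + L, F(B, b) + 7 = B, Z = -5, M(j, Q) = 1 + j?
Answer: 451/733 ≈ 0.61528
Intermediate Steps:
F(B, b) = -7 + B
V(z, L) = L + z
(461 + V(F(Z, -4), M(1, 6)))/(486 + 247) = (461 + ((1 + 1) + (-7 - 5)))/(486 + 247) = (461 + (2 - 12))/733 = (461 - 10)*(1/733) = 451*(1/733) = 451/733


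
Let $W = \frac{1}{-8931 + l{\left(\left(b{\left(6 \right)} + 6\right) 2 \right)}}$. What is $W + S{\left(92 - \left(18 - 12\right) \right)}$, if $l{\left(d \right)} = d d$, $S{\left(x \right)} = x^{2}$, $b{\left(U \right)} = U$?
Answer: $\frac{61793579}{8355} \approx 7396.0$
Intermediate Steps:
$l{\left(d \right)} = d^{2}$
$W = - \frac{1}{8355}$ ($W = \frac{1}{-8931 + \left(\left(6 + 6\right) 2\right)^{2}} = \frac{1}{-8931 + \left(12 \cdot 2\right)^{2}} = \frac{1}{-8931 + 24^{2}} = \frac{1}{-8931 + 576} = \frac{1}{-8355} = - \frac{1}{8355} \approx -0.00011969$)
$W + S{\left(92 - \left(18 - 12\right) \right)} = - \frac{1}{8355} + \left(92 - \left(18 - 12\right)\right)^{2} = - \frac{1}{8355} + \left(92 - 6\right)^{2} = - \frac{1}{8355} + 86^{2} = - \frac{1}{8355} + 7396 = \frac{61793579}{8355}$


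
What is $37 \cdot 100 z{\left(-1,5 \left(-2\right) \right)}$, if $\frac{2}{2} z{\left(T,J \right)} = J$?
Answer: $-37000$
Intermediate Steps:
$z{\left(T,J \right)} = J$
$37 \cdot 100 z{\left(-1,5 \left(-2\right) \right)} = 37 \cdot 100 \cdot 5 \left(-2\right) = 3700 \left(-10\right) = -37000$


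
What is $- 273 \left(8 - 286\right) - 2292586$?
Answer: $-2216692$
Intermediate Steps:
$- 273 \left(8 - 286\right) - 2292586 = \left(-273\right) \left(-278\right) - 2292586 = 75894 - 2292586 = -2216692$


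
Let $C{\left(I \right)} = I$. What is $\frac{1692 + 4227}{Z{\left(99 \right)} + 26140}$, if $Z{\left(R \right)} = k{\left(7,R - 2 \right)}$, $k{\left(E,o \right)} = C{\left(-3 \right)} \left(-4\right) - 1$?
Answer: $\frac{1973}{8717} \approx 0.22634$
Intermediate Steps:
$k{\left(E,o \right)} = 11$ ($k{\left(E,o \right)} = \left(-3\right) \left(-4\right) - 1 = 12 - 1 = 11$)
$Z{\left(R \right)} = 11$
$\frac{1692 + 4227}{Z{\left(99 \right)} + 26140} = \frac{1692 + 4227}{11 + 26140} = \frac{5919}{26151} = 5919 \cdot \frac{1}{26151} = \frac{1973}{8717}$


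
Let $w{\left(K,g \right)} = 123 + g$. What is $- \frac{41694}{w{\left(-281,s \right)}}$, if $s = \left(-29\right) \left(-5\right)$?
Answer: $- \frac{20847}{134} \approx -155.57$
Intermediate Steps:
$s = 145$
$- \frac{41694}{w{\left(-281,s \right)}} = - \frac{41694}{123 + 145} = - \frac{41694}{268} = \left(-41694\right) \frac{1}{268} = - \frac{20847}{134}$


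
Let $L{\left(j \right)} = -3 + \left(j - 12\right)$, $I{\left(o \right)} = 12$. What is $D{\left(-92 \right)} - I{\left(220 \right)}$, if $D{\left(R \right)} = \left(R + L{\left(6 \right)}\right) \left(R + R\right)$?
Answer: $18572$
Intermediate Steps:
$L{\left(j \right)} = -15 + j$ ($L{\left(j \right)} = -3 + \left(j - 12\right) = -3 + \left(-12 + j\right) = -15 + j$)
$D{\left(R \right)} = 2 R \left(-9 + R\right)$ ($D{\left(R \right)} = \left(R + \left(-15 + 6\right)\right) \left(R + R\right) = \left(R - 9\right) 2 R = \left(-9 + R\right) 2 R = 2 R \left(-9 + R\right)$)
$D{\left(-92 \right)} - I{\left(220 \right)} = 2 \left(-92\right) \left(-9 - 92\right) - 12 = 2 \left(-92\right) \left(-101\right) - 12 = 18584 - 12 = 18572$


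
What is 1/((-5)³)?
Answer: -1/125 ≈ -0.0080000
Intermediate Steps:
1/((-5)³) = 1/(-125) = -1/125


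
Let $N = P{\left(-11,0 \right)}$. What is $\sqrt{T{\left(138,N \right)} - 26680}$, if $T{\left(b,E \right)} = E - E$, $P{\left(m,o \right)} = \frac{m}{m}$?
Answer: $2 i \sqrt{6670} \approx 163.34 i$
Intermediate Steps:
$P{\left(m,o \right)} = 1$
$N = 1$
$T{\left(b,E \right)} = 0$
$\sqrt{T{\left(138,N \right)} - 26680} = \sqrt{0 - 26680} = \sqrt{-26680} = 2 i \sqrt{6670}$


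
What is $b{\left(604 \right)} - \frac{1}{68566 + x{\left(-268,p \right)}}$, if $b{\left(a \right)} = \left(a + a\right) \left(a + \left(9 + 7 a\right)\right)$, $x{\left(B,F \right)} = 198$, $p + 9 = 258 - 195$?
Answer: $\frac{402126920991}{68764} \approx 5.8479 \cdot 10^{6}$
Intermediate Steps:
$p = 54$ ($p = -9 + \left(258 - 195\right) = -9 + 63 = 54$)
$b{\left(a \right)} = 2 a \left(9 + 8 a\right)$
$b{\left(604 \right)} - \frac{1}{68566 + x{\left(-268,p \right)}} = 2 \cdot 604 \left(9 + 8 \cdot 604\right) - \frac{1}{68566 + 198} = 2 \cdot 604 \left(9 + 4832\right) - \frac{1}{68764} = 2 \cdot 604 \cdot 4841 - \frac{1}{68764} = 5847928 - \frac{1}{68764} = \frac{402126920991}{68764}$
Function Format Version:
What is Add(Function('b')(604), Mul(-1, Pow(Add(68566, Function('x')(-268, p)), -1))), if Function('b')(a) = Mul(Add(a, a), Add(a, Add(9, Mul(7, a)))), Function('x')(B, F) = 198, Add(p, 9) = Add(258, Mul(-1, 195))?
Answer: Rational(402126920991, 68764) ≈ 5.8479e+6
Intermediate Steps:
p = 54 (p = Add(-9, Add(258, Mul(-1, 195))) = Add(-9, Add(258, -195)) = Add(-9, 63) = 54)
Function('b')(a) = Mul(2, a, Add(9, Mul(8, a))) (Function('b')(a) = Mul(Mul(2, a), Add(9, Mul(8, a))) = Mul(2, a, Add(9, Mul(8, a))))
Add(Function('b')(604), Mul(-1, Pow(Add(68566, Function('x')(-268, p)), -1))) = Add(Mul(2, 604, Add(9, Mul(8, 604))), Mul(-1, Pow(Add(68566, 198), -1))) = Add(Mul(2, 604, Add(9, 4832)), Mul(-1, Pow(68764, -1))) = Add(Mul(2, 604, 4841), Mul(-1, Rational(1, 68764))) = Add(5847928, Rational(-1, 68764)) = Rational(402126920991, 68764)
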